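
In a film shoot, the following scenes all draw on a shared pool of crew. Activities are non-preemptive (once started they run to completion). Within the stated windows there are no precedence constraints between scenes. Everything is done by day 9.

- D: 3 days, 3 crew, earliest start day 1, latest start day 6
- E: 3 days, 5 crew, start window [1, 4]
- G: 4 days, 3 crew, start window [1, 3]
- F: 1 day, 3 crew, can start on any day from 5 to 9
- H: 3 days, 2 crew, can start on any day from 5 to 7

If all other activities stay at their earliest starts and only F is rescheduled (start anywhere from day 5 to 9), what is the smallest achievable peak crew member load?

11

F@5: d1:11  d2:11  d3:11  d4:3  d5:5  d6:2  d7:2  d8:0  d9:0 → peak 11
F@6: d1:11  d2:11  d3:11  d4:3  d5:2  d6:5  d7:2  d8:0  d9:0 → peak 11
F@7: d1:11  d2:11  d3:11  d4:3  d5:2  d6:2  d7:5  d8:0  d9:0 → peak 11
F@8: d1:11  d2:11  d3:11  d4:3  d5:2  d6:2  d7:2  d8:3  d9:0 → peak 11
F@9: d1:11  d2:11  d3:11  d4:3  d5:2  d6:2  d7:2  d8:0  d9:3 → peak 11
Best is F@5, peak 11.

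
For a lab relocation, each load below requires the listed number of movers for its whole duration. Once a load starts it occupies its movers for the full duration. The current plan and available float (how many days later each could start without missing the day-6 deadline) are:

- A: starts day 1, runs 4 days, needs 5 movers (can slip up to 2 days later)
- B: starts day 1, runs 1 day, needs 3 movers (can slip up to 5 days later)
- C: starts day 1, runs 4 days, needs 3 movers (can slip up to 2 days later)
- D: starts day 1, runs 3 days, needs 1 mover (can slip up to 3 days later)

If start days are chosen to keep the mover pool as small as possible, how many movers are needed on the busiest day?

Early-start (A@1, B@1, C@1, D@1) gives peak 12: d1:12  d2:9  d3:9  d4:8  d5:0  d6:0.
Shift C→2.
Schedule A@1, B@1, C@2, D@1: d1:9  d2:9  d3:9  d4:8  d5:3  d6:0 — peak 9.

9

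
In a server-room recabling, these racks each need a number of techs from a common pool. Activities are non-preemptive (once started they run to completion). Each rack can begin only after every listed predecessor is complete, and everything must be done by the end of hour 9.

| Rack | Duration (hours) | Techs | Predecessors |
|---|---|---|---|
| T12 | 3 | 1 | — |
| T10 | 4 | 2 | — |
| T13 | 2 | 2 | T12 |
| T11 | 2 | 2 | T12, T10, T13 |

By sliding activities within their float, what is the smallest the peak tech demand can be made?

Early-start (T12@1, T10@1, T13@4, T11@6) gives peak 4: h1:3  h2:3  h3:3  h4:4  h5:2  h6:2  h7:2  h8:0  h9:0.
Shift T13→5, T11→7.
Schedule T12@1, T10@1, T13@5, T11@7: h1:3  h2:3  h3:3  h4:2  h5:2  h6:2  h7:2  h8:2  h9:0 — peak 3.
Total tech-hours = 19 over 9 hours ⇒ peak ≥ ⌈19/9⌉ = 3, so 3 is optimal.

3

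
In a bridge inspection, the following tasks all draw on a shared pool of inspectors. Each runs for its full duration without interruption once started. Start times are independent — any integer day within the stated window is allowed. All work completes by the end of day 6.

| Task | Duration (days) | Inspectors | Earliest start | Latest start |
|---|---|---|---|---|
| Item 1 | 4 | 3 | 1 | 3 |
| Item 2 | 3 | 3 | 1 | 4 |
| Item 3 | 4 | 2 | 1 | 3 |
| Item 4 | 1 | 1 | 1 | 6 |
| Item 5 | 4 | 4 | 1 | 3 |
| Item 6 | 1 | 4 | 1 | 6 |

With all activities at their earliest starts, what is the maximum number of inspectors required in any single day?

Early-start schedule: Item 1@1, Item 2@1, Item 3@1, Item 4@1, Item 5@1, Item 6@1.
Load per day: day 1: 17, day 2: 12, day 3: 12, day 4: 9, day 5: 0, day 6: 0.
Peak is 17.

17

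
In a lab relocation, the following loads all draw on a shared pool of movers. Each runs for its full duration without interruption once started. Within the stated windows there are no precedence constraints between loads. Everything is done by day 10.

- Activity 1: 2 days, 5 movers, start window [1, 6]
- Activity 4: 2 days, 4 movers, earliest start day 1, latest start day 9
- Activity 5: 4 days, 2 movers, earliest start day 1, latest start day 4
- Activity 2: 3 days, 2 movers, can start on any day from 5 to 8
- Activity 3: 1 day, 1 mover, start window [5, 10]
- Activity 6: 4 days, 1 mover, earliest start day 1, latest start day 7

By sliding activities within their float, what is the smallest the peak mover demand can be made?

5

Early-start (Activity 1@1, Activity 4@1, Activity 5@1, Activity 2@5, Activity 3@5, Activity 6@1) gives peak 12: d1:12  d2:12  d3:3  d4:3  d5:3  d6:2  d7:2  d8:0  d9:0  d10:0.
Shift Activity 4→8, Activity 5→3, Activity 6→6.
Schedule Activity 1@1, Activity 4@8, Activity 5@3, Activity 2@5, Activity 3@5, Activity 6@6: d1:5  d2:5  d3:2  d4:2  d5:5  d6:5  d7:3  d8:5  d9:5  d10:0 — peak 5.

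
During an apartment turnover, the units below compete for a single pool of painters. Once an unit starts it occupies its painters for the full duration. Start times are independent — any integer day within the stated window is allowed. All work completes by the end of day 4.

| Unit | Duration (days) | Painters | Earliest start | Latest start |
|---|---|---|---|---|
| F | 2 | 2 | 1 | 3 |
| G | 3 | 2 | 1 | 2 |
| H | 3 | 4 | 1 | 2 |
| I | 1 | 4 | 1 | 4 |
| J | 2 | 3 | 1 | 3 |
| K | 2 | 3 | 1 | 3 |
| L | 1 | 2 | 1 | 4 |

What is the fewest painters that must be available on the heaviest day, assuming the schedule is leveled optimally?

Early-start (F@1, G@1, H@1, I@1, J@1, K@1, L@1) gives peak 20: d1:20  d2:14  d3:6  d4:0.
Shift I→4, K→3, L→3.
Schedule F@1, G@1, H@1, I@4, J@1, K@3, L@3: d1:11  d2:11  d3:11  d4:7 — peak 11.

11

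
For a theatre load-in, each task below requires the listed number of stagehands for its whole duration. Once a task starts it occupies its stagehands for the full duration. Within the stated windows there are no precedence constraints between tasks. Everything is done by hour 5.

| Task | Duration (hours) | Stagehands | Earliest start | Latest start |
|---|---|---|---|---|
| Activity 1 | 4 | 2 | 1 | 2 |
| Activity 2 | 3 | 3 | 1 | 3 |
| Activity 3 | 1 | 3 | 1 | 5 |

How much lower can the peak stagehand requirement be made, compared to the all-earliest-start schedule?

3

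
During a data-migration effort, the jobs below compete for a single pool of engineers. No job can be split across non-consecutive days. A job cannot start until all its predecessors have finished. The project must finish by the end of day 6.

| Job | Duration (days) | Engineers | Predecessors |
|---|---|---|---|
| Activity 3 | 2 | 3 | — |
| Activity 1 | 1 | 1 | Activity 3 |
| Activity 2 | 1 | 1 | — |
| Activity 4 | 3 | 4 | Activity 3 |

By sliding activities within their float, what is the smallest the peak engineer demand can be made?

Early-start (Activity 3@1, Activity 1@3, Activity 2@1, Activity 4@3) gives peak 5: d1:4  d2:3  d3:5  d4:4  d5:4  d6:0.
Shift Activity 4→4.
Schedule Activity 3@1, Activity 1@3, Activity 2@1, Activity 4@4: d1:4  d2:3  d3:1  d4:4  d5:4  d6:4 — peak 4.
Total engineer-days = 20 over 6 days ⇒ peak ≥ ⌈20/6⌉ = 4, so 4 is optimal.

4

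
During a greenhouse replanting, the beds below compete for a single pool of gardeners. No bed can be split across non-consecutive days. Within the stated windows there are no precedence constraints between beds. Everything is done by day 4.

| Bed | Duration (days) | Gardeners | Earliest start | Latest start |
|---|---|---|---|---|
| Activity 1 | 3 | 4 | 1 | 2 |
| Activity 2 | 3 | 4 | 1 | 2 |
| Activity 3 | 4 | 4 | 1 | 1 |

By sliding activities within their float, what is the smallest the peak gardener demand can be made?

Schedule Activity 1@1, Activity 2@1, Activity 3@1: d1:12  d2:12  d3:12  d4:4 — peak 12.
No arrangement of the 4 feasible schedules does better.

12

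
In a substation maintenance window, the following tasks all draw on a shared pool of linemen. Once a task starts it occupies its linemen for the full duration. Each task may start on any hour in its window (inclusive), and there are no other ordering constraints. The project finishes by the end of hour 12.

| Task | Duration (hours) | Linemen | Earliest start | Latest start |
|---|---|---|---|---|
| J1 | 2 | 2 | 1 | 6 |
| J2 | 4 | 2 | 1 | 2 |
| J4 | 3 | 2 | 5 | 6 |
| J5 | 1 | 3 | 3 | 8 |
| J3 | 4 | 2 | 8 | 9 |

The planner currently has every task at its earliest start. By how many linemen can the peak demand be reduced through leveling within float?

1

Early-start peak: h1:4  h2:4  h3:5  h4:2  h5:2  h6:2  h7:2  h8:2  h9:2  h10:2  h11:2  h12:0 ⇒ 5.
Leveled (J1@1, J2@1, J4@5, J5@8, J3@9): h1:4  h2:4  h3:2  h4:2  h5:2  h6:2  h7:2  h8:3  h9:2  h10:2  h11:2  h12:2 ⇒ 4.
Reduction 5 − 4 = 1.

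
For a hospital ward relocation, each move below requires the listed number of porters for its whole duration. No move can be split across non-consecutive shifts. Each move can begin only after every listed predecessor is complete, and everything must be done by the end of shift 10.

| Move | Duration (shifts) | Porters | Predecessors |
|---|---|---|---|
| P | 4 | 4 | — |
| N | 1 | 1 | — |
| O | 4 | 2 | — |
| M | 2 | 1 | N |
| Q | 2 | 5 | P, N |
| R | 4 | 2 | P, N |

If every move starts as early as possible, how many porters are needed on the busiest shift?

7

Early-start schedule: P@1, N@1, O@1, M@2, Q@5, R@5.
Load per shift: shift 1: 7, shift 2: 7, shift 3: 7, shift 4: 6, shift 5: 7, shift 6: 7, shift 7: 2, shift 8: 2, shift 9: 0, shift 10: 0.
Peak is 7.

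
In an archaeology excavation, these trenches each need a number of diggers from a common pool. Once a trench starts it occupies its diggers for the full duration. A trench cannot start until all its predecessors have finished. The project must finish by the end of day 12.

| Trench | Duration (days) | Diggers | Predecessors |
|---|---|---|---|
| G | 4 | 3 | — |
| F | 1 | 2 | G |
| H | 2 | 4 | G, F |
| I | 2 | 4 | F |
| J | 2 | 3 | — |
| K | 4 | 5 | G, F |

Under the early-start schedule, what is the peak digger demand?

Early-start schedule: G@1, F@5, H@6, I@6, J@1, K@6.
Load per day: day 1: 6, day 2: 6, day 3: 3, day 4: 3, day 5: 2, day 6: 13, day 7: 13, day 8: 5, day 9: 5, day 10: 0, day 11: 0, day 12: 0.
Peak is 13.

13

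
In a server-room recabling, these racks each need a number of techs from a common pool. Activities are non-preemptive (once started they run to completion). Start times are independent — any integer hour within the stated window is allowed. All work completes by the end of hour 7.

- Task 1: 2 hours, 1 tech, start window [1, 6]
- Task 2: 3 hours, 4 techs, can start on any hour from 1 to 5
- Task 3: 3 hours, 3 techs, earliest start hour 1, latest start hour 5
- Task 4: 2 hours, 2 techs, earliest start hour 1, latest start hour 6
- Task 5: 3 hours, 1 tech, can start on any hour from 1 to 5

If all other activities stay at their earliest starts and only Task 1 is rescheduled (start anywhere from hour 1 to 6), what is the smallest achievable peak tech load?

10

Task 1@1: h1:11  h2:11  h3:8  h4:0  h5:0  h6:0  h7:0 → peak 11
Task 1@2: h1:10  h2:11  h3:9  h4:0  h5:0  h6:0  h7:0 → peak 11
Task 1@3: h1:10  h2:10  h3:9  h4:1  h5:0  h6:0  h7:0 → peak 10
Task 1@4: h1:10  h2:10  h3:8  h4:1  h5:1  h6:0  h7:0 → peak 10
Task 1@5: h1:10  h2:10  h3:8  h4:0  h5:1  h6:1  h7:0 → peak 10
Task 1@6: h1:10  h2:10  h3:8  h4:0  h5:0  h6:1  h7:1 → peak 10
Best is Task 1@3, peak 10.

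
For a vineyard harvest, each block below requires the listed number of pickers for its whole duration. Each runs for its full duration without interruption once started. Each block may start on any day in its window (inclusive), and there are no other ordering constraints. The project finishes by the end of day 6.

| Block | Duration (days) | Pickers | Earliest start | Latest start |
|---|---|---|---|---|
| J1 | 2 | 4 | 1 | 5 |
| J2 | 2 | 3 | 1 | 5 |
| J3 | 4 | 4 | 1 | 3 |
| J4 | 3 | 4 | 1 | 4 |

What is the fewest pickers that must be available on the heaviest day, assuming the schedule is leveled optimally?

8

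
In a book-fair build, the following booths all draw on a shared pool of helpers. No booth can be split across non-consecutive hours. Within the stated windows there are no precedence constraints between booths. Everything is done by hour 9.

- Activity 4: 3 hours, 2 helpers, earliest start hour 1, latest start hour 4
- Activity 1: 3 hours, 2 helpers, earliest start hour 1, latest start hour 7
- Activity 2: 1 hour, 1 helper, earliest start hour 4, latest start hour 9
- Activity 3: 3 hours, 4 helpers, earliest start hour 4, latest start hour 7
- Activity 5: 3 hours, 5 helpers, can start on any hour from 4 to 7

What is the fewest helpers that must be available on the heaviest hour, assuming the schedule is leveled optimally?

5

Early-start (Activity 4@1, Activity 1@1, Activity 2@4, Activity 3@4, Activity 5@4) gives peak 10: h1:4  h2:4  h3:4  h4:10  h5:9  h6:9  h7:0  h8:0  h9:0.
Shift Activity 5→7.
Schedule Activity 4@1, Activity 1@1, Activity 2@4, Activity 3@4, Activity 5@7: h1:4  h2:4  h3:4  h4:5  h5:4  h6:4  h7:5  h8:5  h9:5 — peak 5.
Total helper-hours = 40 over 9 hours ⇒ peak ≥ ⌈40/9⌉ = 5, so 5 is optimal.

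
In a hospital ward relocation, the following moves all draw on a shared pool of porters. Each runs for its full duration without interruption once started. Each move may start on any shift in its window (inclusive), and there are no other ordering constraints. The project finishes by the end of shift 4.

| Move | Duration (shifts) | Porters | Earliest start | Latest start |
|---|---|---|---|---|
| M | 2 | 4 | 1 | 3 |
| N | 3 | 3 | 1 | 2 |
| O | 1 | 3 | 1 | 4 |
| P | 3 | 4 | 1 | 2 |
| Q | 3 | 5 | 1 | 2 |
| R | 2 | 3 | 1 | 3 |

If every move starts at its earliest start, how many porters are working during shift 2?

At early start, shift 2 has: M, N, P, Q, R.
Demand: 4 + 3 + 4 + 5 + 3 = 19.

19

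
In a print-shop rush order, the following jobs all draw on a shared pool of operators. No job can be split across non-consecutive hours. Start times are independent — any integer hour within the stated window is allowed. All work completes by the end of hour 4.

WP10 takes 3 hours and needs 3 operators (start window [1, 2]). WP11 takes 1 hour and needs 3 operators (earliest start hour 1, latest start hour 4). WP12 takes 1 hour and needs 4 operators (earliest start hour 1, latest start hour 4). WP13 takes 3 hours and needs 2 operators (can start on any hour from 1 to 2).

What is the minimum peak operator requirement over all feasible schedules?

Early-start (WP10@1, WP11@1, WP12@1, WP13@1) gives peak 12: h1:12  h2:5  h3:5  h4:0.
Shift WP12→4, WP13→2.
Schedule WP10@1, WP11@1, WP12@4, WP13@2: h1:6  h2:5  h3:5  h4:6 — peak 6.
Total operator-hours = 22 over 4 hours ⇒ peak ≥ ⌈22/4⌉ = 6, so 6 is optimal.

6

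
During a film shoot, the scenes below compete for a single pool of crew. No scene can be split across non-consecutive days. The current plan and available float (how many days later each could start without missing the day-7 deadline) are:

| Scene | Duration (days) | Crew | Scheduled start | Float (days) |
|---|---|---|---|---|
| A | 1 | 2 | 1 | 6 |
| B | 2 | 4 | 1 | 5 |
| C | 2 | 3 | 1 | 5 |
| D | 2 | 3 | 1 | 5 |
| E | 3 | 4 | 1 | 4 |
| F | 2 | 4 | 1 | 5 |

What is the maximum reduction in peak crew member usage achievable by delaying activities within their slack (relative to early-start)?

Early-start peak: d1:20  d2:18  d3:4  d4:0  d5:0  d6:0  d7:0 ⇒ 20.
Leveled (A@1, B@1, C@2, D@4, E@3, F@6): d1:6  d2:7  d3:7  d4:7  d5:7  d6:4  d7:4 ⇒ 7.
Reduction 20 − 7 = 13.

13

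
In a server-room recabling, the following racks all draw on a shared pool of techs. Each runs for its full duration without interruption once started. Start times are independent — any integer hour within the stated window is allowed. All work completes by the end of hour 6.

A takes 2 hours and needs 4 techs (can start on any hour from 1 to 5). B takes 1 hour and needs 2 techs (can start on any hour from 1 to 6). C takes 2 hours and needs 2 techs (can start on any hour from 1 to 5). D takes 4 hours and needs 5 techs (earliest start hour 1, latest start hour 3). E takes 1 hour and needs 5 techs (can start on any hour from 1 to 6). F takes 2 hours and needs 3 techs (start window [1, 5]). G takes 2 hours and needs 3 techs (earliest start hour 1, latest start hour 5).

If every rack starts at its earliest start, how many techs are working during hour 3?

At early start, hour 3 has: D.
Demand: 5 = 5.

5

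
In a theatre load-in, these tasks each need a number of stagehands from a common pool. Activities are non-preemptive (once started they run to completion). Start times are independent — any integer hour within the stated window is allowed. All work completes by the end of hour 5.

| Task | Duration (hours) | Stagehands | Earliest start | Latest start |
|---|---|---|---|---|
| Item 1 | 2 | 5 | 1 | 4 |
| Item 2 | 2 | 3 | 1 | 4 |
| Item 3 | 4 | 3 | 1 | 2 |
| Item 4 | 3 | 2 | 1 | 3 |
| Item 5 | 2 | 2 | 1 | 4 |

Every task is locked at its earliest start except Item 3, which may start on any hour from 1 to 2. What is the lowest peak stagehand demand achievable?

15

Item 3@1: h1:15  h2:15  h3:5  h4:3  h5:0 → peak 15
Item 3@2: h1:12  h2:15  h3:5  h4:3  h5:3 → peak 15
Best is Item 3@1, peak 15.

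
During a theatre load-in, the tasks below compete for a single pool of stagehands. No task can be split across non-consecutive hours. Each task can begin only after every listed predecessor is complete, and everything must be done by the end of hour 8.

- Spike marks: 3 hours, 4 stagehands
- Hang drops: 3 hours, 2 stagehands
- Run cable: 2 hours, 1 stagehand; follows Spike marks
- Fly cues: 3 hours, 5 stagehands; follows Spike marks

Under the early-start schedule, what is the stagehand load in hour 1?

6

At early start, hour 1 has: Spike marks, Hang drops.
Demand: 4 + 2 = 6.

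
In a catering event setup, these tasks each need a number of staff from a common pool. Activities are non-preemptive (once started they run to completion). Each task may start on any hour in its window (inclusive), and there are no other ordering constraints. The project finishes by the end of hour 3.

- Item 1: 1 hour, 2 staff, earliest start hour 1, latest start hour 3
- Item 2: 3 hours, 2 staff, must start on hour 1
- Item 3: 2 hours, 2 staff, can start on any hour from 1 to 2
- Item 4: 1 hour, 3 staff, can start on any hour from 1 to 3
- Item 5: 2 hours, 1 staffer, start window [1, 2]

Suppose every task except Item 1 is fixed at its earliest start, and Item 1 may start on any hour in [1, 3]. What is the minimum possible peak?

8

Item 1@1: h1:10  h2:5  h3:2 → peak 10
Item 1@2: h1:8  h2:7  h3:2 → peak 8
Item 1@3: h1:8  h2:5  h3:4 → peak 8
Best is Item 1@2, peak 8.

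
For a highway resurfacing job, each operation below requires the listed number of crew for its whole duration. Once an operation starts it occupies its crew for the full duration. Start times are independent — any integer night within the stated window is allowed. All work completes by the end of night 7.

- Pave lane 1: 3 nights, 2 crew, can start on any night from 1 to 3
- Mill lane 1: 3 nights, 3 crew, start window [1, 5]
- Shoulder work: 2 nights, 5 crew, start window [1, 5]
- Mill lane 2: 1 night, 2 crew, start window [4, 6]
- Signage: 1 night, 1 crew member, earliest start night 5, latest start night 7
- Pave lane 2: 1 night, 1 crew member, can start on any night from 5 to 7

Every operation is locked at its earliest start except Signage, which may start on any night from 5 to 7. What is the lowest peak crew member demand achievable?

Signage@5: n1:10  n2:10  n3:5  n4:2  n5:2  n6:0  n7:0 → peak 10
Signage@6: n1:10  n2:10  n3:5  n4:2  n5:1  n6:1  n7:0 → peak 10
Signage@7: n1:10  n2:10  n3:5  n4:2  n5:1  n6:0  n7:1 → peak 10
Best is Signage@5, peak 10.

10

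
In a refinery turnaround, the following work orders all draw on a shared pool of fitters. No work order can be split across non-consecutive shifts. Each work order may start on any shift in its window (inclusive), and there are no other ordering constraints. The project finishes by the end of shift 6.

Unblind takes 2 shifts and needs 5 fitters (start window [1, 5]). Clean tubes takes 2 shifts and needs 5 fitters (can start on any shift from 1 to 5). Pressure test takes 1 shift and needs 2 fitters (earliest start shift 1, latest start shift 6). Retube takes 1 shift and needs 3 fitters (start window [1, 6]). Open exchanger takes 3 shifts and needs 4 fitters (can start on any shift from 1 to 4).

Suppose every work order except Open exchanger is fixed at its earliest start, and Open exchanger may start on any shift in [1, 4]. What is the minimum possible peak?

15

Open exchanger@1: s1:19  s2:14  s3:4  s4:0  s5:0  s6:0 → peak 19
Open exchanger@2: s1:15  s2:14  s3:4  s4:4  s5:0  s6:0 → peak 15
Open exchanger@3: s1:15  s2:10  s3:4  s4:4  s5:4  s6:0 → peak 15
Open exchanger@4: s1:15  s2:10  s3:0  s4:4  s5:4  s6:4 → peak 15
Best is Open exchanger@2, peak 15.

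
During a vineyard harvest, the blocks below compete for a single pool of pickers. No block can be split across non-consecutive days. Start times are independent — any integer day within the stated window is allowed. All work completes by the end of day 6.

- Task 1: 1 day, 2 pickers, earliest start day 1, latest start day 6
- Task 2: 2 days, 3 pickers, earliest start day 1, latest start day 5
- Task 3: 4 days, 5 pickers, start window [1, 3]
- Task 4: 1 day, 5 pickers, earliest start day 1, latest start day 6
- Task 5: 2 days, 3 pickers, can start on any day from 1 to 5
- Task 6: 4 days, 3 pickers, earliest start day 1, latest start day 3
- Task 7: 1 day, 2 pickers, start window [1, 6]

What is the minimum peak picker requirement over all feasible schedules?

Early-start (Task 1@1, Task 2@1, Task 3@1, Task 4@1, Task 5@1, Task 6@1, Task 7@1) gives peak 23: d1:23  d2:14  d3:8  d4:8  d5:0  d6:0.
Shift Task 3→3, Task 4→6, Task 6→2.
Schedule Task 1@1, Task 2@1, Task 3@3, Task 4@6, Task 5@1, Task 6@2, Task 7@1: d1:10  d2:9  d3:8  d4:8  d5:8  d6:10 — peak 10.

10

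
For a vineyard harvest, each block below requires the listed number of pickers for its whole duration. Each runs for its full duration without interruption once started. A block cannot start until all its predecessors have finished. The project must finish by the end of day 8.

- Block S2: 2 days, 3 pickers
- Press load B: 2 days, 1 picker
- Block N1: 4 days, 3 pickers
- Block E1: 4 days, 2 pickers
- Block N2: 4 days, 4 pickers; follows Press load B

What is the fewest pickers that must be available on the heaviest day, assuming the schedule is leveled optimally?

6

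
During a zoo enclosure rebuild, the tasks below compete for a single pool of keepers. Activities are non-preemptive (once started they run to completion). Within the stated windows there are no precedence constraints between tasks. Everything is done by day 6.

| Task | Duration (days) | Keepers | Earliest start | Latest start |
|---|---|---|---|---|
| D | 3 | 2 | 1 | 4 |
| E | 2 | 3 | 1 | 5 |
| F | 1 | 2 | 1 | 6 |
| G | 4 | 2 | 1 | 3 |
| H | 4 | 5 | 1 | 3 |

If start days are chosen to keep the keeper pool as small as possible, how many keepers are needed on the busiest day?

Early-start (D@1, E@1, F@1, G@1, H@1) gives peak 14: d1:14  d2:12  d3:9  d4:7  d5:0  d6:0.
Shift H→3.
Schedule D@1, E@1, F@1, G@1, H@3: d1:9  d2:7  d3:9  d4:7  d5:5  d6:5 — peak 9.

9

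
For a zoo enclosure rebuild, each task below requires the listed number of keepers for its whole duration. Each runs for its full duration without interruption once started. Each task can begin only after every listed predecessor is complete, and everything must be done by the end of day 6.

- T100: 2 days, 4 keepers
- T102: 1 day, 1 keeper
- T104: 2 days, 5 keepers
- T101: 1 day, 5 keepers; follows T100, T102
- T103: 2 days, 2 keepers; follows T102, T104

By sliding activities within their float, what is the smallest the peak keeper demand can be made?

Early-start (T100@1, T102@1, T104@1, T101@3, T103@3) gives peak 10: d1:10  d2:9  d3:7  d4:2  d5:0  d6:0.
Shift T100→3, T101→5.
Schedule T100@3, T102@1, T104@1, T101@5, T103@3: d1:6  d2:5  d3:6  d4:6  d5:5  d6:0 — peak 6.

6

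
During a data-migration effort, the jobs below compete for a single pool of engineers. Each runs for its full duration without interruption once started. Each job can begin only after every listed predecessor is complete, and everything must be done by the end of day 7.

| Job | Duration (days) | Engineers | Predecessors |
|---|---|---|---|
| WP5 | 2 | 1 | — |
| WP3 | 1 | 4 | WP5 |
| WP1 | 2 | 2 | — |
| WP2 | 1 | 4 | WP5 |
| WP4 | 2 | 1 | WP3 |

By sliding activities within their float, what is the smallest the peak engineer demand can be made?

4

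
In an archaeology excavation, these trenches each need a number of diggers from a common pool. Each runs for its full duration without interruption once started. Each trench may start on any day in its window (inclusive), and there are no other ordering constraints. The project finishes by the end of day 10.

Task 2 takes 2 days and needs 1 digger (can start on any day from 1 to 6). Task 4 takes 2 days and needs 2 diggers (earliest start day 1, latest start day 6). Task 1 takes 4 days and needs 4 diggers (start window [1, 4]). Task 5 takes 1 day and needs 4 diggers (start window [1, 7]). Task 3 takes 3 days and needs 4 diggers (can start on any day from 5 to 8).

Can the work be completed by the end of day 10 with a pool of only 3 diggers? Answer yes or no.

Total digger-days = 38; over 10 days the average is 38/10 > 3, so some day must exceed 3.

no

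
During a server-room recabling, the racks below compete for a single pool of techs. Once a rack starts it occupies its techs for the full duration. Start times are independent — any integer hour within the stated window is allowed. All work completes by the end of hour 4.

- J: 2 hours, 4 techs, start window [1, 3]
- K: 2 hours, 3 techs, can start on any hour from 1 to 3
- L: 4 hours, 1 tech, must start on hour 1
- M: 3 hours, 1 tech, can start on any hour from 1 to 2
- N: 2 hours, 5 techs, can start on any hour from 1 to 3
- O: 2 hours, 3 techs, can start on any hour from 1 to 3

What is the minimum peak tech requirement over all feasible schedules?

Early-start (J@1, K@1, L@1, M@1, N@1, O@1) gives peak 17: h1:17  h2:17  h3:2  h4:1.
Shift N→3, O→3.
Schedule J@1, K@1, L@1, M@1, N@3, O@3: h1:9  h2:9  h3:10  h4:9 — peak 10.
Total tech-hours = 37 over 4 hours ⇒ peak ≥ ⌈37/4⌉ = 10, so 10 is optimal.

10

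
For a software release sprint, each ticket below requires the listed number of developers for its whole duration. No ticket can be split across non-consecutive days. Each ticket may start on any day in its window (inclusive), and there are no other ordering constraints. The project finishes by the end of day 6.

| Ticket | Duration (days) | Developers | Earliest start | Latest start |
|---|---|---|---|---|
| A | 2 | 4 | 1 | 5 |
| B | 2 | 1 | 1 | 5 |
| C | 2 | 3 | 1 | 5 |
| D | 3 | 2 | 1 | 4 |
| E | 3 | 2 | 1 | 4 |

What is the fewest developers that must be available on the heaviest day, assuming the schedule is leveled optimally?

6

Early-start (A@1, B@1, C@1, D@1, E@1) gives peak 12: d1:12  d2:12  d3:4  d4:0  d5:0  d6:0.
Shift B→3, C→3, E→4.
Schedule A@1, B@3, C@3, D@1, E@4: d1:6  d2:6  d3:6  d4:6  d5:2  d6:2 — peak 6.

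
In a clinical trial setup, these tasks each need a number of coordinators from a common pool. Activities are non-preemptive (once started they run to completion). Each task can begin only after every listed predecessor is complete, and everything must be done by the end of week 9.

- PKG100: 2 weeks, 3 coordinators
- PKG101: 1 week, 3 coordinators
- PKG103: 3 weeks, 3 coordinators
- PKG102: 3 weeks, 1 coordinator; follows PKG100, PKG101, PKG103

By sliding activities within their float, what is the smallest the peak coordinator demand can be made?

3

Early-start (PKG100@1, PKG101@1, PKG103@1, PKG102@4) gives peak 9: w1:9  w2:6  w3:3  w4:1  w5:1  w6:1  w7:0  w8:0  w9:0.
Shift PKG101→3, PKG103→4, PKG102→7.
Schedule PKG100@1, PKG101@3, PKG103@4, PKG102@7: w1:3  w2:3  w3:3  w4:3  w5:3  w6:3  w7:1  w8:1  w9:1 — peak 3.
Total coordinator-weeks = 21 over 9 weeks ⇒ peak ≥ ⌈21/9⌉ = 3, so 3 is optimal.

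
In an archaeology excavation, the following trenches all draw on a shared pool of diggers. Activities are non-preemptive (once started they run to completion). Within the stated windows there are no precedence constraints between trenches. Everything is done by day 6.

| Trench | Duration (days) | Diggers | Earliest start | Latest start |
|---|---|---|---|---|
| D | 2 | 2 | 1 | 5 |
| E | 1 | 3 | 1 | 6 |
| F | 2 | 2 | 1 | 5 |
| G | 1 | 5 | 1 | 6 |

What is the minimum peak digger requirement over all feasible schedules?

5

Early-start (D@1, E@1, F@1, G@1) gives peak 12: d1:12  d2:4  d3:0  d4:0  d5:0  d6:0.
Shift F→2, G→4.
Schedule D@1, E@1, F@2, G@4: d1:5  d2:4  d3:2  d4:5  d5:0  d6:0 — peak 5.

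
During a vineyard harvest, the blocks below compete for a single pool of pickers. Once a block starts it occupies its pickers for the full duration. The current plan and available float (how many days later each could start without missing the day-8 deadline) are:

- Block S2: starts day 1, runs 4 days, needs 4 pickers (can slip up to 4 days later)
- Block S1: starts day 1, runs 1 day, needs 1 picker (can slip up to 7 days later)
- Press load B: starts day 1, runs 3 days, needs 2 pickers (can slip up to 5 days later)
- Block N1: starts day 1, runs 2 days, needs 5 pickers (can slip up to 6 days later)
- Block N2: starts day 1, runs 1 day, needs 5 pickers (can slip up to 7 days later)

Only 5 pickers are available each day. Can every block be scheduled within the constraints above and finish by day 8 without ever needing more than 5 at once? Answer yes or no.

no

The minimum achievable peak is 6; 5 < 6, so no feasible schedule stays within the cap.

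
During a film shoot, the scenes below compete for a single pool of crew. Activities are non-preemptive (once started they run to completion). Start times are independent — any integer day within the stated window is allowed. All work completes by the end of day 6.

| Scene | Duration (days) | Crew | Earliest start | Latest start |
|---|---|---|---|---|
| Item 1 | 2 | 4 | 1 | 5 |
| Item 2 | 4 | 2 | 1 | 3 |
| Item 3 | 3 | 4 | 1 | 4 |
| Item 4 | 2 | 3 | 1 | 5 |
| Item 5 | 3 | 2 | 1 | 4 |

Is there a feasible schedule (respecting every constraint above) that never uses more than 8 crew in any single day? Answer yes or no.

yes

Schedule Item 1@1, Item 2@1, Item 3@3, Item 4@5, Item 5@1: d1:8  d2:8  d3:8  d4:6  d5:7  d6:3 — peak 8 ≤ 8.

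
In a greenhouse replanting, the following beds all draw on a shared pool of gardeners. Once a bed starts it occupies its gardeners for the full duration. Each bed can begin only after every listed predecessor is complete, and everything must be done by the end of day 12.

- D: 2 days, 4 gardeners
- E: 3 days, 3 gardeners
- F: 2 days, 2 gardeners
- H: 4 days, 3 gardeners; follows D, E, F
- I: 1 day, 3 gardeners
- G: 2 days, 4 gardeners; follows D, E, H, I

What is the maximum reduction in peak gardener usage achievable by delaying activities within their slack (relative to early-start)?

7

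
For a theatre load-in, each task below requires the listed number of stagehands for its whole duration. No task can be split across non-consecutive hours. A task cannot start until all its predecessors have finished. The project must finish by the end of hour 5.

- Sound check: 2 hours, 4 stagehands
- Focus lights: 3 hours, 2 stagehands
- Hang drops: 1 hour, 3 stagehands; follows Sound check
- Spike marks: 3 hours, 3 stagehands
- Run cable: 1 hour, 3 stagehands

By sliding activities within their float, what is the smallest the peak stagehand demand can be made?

Early-start (Sound check@1, Focus lights@1, Hang drops@3, Spike marks@1, Run cable@1) gives peak 12: h1:12  h2:9  h3:8  h4:0  h5:0.
Shift Hang drops→4, Spike marks→3, Run cable→5.
Schedule Sound check@1, Focus lights@1, Hang drops@4, Spike marks@3, Run cable@5: h1:6  h2:6  h3:5  h4:6  h5:6 — peak 6.
Total stagehand-hours = 29 over 5 hours ⇒ peak ≥ ⌈29/5⌉ = 6, so 6 is optimal.

6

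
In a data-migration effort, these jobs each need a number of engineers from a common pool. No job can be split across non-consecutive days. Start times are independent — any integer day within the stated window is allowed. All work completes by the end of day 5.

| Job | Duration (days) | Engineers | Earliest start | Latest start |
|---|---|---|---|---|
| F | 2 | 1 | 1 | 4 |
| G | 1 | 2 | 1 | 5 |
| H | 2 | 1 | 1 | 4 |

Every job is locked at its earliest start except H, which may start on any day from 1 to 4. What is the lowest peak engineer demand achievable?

3

H@1: d1:4  d2:2  d3:0  d4:0  d5:0 → peak 4
H@2: d1:3  d2:2  d3:1  d4:0  d5:0 → peak 3
H@3: d1:3  d2:1  d3:1  d4:1  d5:0 → peak 3
H@4: d1:3  d2:1  d3:0  d4:1  d5:1 → peak 3
Best is H@2, peak 3.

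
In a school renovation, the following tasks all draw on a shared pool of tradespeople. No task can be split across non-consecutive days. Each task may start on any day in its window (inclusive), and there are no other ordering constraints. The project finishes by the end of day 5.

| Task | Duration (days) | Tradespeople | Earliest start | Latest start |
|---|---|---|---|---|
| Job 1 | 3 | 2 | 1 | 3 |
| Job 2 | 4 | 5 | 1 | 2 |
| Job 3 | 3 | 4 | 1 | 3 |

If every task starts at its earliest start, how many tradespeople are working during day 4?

5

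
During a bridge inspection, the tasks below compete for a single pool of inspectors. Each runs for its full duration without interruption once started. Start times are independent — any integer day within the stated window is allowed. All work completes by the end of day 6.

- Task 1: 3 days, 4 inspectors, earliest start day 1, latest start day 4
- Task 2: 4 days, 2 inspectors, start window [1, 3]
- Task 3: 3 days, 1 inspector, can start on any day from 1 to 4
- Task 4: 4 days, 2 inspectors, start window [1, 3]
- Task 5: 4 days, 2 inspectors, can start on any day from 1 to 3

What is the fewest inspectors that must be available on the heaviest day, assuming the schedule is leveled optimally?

Early-start (Task 1@1, Task 2@1, Task 3@1, Task 4@1, Task 5@1) gives peak 11: d1:11  d2:11  d3:11  d4:6  d5:0  d6:0.
Shift Task 3→4.
Schedule Task 1@1, Task 2@1, Task 3@4, Task 4@1, Task 5@1: d1:10  d2:10  d3:10  d4:7  d5:1  d6:1 — peak 10.

10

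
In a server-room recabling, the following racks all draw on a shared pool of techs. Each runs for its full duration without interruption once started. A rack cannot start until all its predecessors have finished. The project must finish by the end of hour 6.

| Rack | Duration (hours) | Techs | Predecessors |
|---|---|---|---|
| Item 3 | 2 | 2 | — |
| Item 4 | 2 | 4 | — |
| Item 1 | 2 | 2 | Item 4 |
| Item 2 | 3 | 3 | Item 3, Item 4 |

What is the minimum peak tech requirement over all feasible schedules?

Schedule Item 3@1, Item 4@1, Item 1@3, Item 2@3: h1:6  h2:6  h3:5  h4:5  h5:3  h6:0 — peak 6.
No arrangement of the 13 feasible schedules does better.

6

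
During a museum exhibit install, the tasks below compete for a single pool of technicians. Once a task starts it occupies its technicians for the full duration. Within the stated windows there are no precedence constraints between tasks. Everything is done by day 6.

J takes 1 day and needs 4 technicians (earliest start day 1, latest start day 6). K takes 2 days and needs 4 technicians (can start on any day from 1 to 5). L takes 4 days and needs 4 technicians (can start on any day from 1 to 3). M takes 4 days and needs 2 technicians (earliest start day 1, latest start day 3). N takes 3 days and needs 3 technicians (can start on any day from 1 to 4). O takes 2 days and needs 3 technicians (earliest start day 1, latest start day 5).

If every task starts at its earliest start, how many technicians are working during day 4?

At early start, day 4 has: L, M.
Demand: 4 + 2 = 6.

6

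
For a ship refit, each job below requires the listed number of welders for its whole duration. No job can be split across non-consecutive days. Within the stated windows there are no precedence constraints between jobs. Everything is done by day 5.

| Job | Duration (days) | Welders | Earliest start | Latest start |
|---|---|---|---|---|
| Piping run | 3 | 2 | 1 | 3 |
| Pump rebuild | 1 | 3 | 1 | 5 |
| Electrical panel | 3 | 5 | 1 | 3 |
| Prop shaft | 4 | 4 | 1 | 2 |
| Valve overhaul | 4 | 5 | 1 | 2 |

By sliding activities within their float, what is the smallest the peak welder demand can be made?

16

Early-start (Piping run@1, Pump rebuild@1, Electrical panel@1, Prop shaft@1, Valve overhaul@1) gives peak 19: d1:19  d2:16  d3:16  d4:9  d5:0.
Shift Valve overhaul→2.
Schedule Piping run@1, Pump rebuild@1, Electrical panel@1, Prop shaft@1, Valve overhaul@2: d1:14  d2:16  d3:16  d4:9  d5:5 — peak 16.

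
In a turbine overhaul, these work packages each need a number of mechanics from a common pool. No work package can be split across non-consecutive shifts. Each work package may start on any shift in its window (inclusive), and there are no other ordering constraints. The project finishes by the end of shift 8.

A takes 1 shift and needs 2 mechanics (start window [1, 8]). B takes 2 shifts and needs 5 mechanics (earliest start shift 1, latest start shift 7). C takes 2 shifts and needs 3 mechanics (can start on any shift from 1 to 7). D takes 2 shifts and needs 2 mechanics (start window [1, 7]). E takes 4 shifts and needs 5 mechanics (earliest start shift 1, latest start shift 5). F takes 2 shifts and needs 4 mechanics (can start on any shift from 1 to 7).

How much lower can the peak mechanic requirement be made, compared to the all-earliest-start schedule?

Early-start peak: s1:21  s2:19  s3:5  s4:5  s5:0  s6:0  s7:0  s8:0 ⇒ 21.
Leveled (A@1, B@1, C@3, D@5, E@5, F@3): s1:7  s2:5  s3:7  s4:7  s5:7  s6:7  s7:5  s8:5 ⇒ 7.
Reduction 21 − 7 = 14.

14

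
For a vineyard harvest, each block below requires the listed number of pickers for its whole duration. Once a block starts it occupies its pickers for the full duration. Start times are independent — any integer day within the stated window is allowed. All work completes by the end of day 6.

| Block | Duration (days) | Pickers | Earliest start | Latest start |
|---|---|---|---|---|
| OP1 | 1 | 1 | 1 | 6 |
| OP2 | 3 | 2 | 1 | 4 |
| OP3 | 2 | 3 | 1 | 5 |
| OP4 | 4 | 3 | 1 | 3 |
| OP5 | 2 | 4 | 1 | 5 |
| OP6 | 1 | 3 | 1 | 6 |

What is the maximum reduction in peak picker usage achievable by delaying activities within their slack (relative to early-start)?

Early-start peak: d1:16  d2:12  d3:5  d4:3  d5:0  d6:0 ⇒ 16.
Leveled (OP1@3, OP2@1, OP3@4, OP4@3, OP5@1, OP6@6): d1:6  d2:6  d3:6  d4:6  d5:6  d6:6 ⇒ 6.
Reduction 16 − 6 = 10.

10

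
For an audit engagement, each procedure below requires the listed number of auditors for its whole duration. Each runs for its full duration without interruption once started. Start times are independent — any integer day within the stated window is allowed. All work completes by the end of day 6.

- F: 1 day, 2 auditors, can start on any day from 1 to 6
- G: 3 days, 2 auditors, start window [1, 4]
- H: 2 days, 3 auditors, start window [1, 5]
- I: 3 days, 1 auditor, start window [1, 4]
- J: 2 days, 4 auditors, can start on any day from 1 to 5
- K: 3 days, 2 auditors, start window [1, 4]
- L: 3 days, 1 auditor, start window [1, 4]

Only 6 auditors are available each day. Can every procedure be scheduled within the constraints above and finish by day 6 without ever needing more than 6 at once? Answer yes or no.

The minimum achievable peak is 7; 6 < 7, so no feasible schedule stays within the cap.

no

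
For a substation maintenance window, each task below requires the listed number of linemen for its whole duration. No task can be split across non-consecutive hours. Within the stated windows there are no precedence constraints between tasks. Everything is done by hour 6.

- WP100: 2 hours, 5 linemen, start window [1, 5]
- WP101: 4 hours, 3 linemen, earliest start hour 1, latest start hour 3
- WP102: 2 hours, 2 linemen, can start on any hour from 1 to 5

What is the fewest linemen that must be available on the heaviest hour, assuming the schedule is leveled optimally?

Early-start (WP100@1, WP101@1, WP102@1) gives peak 10: h1:10  h2:10  h3:3  h4:3  h5:0  h6:0.
Shift WP101→3, WP102→3.
Schedule WP100@1, WP101@3, WP102@3: h1:5  h2:5  h3:5  h4:5  h5:3  h6:3 — peak 5.
Total lineman-hours = 26 over 6 hours ⇒ peak ≥ ⌈26/6⌉ = 5, so 5 is optimal.

5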